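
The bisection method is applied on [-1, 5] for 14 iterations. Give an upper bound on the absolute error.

Bisection error bound: |error| ≤ (b-a)/2^n
|error| ≤ (5 - (-1))/2^14 = 6/2^14
|error| ≤ 0.0003662109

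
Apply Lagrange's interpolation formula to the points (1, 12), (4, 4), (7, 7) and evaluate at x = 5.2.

Lagrange interpolation formula:
P(x) = Σ yᵢ × Lᵢ(x)
where Lᵢ(x) = Π_{j≠i} (x - xⱼ)/(xᵢ - xⱼ)

L_0(5.2) = (5.2 - 4)/(1 - 4) × (5.2 - 7)/(1 - 7) = -0.120000
L_1(5.2) = (5.2 - 1)/(4 - 1) × (5.2 - 7)/(4 - 7) = 0.840000
L_2(5.2) = (5.2 - 1)/(7 - 1) × (5.2 - 4)/(7 - 4) = 0.280000

P(5.2) = 12×L_0(5.2) + 4×L_1(5.2) + 7×L_2(5.2)
P(5.2) = 3.880000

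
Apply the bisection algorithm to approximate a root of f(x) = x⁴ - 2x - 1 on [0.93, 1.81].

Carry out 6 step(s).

f(x) = x⁴ - 2x - 1
Initial interval: [0.93, 1.81]

Iteration 1:
  c_1 = (0.930000 + 1.810000)/2 = 1.370000
  f(c_1) = f(1.370000) = -0.217246
  f(a) × f(c) ≥ 0, new interval: [1.370000, 1.810000]
Iteration 2:
  c_2 = (1.370000 + 1.810000)/2 = 1.590000
  f(c_2) = f(1.590000) = 2.211290
  f(a) × f(c) < 0, new interval: [1.370000, 1.590000]
Iteration 3:
  c_3 = (1.370000 + 1.590000)/2 = 1.480000
  f(c_3) = f(1.480000) = 0.837852
  f(a) × f(c) < 0, new interval: [1.370000, 1.480000]
Iteration 4:
  c_4 = (1.370000 + 1.480000)/2 = 1.425000
  f(c_4) = f(1.425000) = 0.273438
  f(a) × f(c) < 0, new interval: [1.370000, 1.425000]
Iteration 5:
  c_5 = (1.370000 + 1.425000)/2 = 1.397500
  f(c_5) = f(1.397500) = 0.019233
  f(a) × f(c) < 0, new interval: [1.370000, 1.397500]
Iteration 6:
  c_6 = (1.370000 + 1.397500)/2 = 1.383750
  f(c_6) = f(1.383750) = -0.101179
  f(a) × f(c) ≥ 0, new interval: [1.383750, 1.397500]

After 6 iteration(s), the approximation is c_6 = 1.383750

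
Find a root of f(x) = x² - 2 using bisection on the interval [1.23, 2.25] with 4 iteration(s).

f(x) = x² - 2
Initial interval: [1.23, 2.25]

Iteration 1:
  c_1 = (1.230000 + 2.250000)/2 = 1.740000
  f(c_1) = f(1.740000) = 1.027600
  f(a) × f(c) < 0, new interval: [1.230000, 1.740000]
Iteration 2:
  c_2 = (1.230000 + 1.740000)/2 = 1.485000
  f(c_2) = f(1.485000) = 0.205225
  f(a) × f(c) < 0, new interval: [1.230000, 1.485000]
Iteration 3:
  c_3 = (1.230000 + 1.485000)/2 = 1.357500
  f(c_3) = f(1.357500) = -0.157194
  f(a) × f(c) ≥ 0, new interval: [1.357500, 1.485000]
Iteration 4:
  c_4 = (1.357500 + 1.485000)/2 = 1.421250
  f(c_4) = f(1.421250) = 0.019952
  f(a) × f(c) < 0, new interval: [1.357500, 1.421250]

After 4 iteration(s), the approximation is c_4 = 1.421250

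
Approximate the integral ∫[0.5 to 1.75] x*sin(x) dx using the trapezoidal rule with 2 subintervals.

f(x) = x*sin(x)
a = 0.5, b = 1.75, n = 2
h = (b - a)/n = 0.625000

Trapezoidal rule: (h/2)[f(x₀) + 2f(x₁) + 2f(x₂) + ... + f(xₙ)]

x_0 = 0.5000, f(x_0) = 0.239713, coefficient = 1
x_1 = 1.1250, f(x_1) = 1.015051, coefficient = 2
x_2 = 1.7500, f(x_2) = 1.721975, coefficient = 1

I ≈ (0.625000/2) × 3.991790 = 1.247434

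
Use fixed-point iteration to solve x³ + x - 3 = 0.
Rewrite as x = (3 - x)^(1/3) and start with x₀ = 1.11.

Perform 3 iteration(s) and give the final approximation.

Equation: x³ + x - 3 = 0
Fixed-point form: x = (3 - x)^(1/3)
x₀ = 1.11

x_1 = g(1.110000) = 1.236386
x_2 = g(1.236386) = 1.208188
x_3 = g(1.208188) = 1.214593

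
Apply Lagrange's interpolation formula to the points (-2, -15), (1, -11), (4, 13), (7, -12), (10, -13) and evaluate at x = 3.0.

Lagrange interpolation formula:
P(x) = Σ yᵢ × Lᵢ(x)
where Lᵢ(x) = Π_{j≠i} (x - xⱼ)/(xᵢ - xⱼ)

L_0(3.0) = (3.0 - 1)/(-2 - 1) × (3.0 - 4)/(-2 - 4) × (3.0 - 7)/(-2 - 7) × (3.0 - 10)/(-2 - 10) = -0.028807
L_1(3.0) = (3.0 - (-2))/(1 - (-2)) × (3.0 - 4)/(1 - 4) × (3.0 - 7)/(1 - 7) × (3.0 - 10)/(1 - 10) = 0.288066
L_2(3.0) = (3.0 - (-2))/(4 - (-2)) × (3.0 - 1)/(4 - 1) × (3.0 - 7)/(4 - 7) × (3.0 - 10)/(4 - 10) = 0.864198
L_3(3.0) = (3.0 - (-2))/(7 - (-2)) × (3.0 - 1)/(7 - 1) × (3.0 - 4)/(7 - 4) × (3.0 - 10)/(7 - 10) = -0.144033
L_4(3.0) = (3.0 - (-2))/(10 - (-2)) × (3.0 - 1)/(10 - 1) × (3.0 - 4)/(10 - 4) × (3.0 - 7)/(10 - 7) = 0.020576

P(3.0) = (-15)×L_0(3.0) + (-11)×L_1(3.0) + 13×L_2(3.0) + (-12)×L_3(3.0) + (-13)×L_4(3.0)
P(3.0) = 9.958848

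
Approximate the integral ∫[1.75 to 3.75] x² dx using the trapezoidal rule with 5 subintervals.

f(x) = x²
a = 1.75, b = 3.75, n = 5
h = (b - a)/n = 0.400000

Trapezoidal rule: (h/2)[f(x₀) + 2f(x₁) + 2f(x₂) + ... + f(xₙ)]

x_0 = 1.7500, f(x_0) = 3.062500, coefficient = 1
x_1 = 2.1500, f(x_1) = 4.622500, coefficient = 2
x_2 = 2.5500, f(x_2) = 6.502500, coefficient = 2
x_3 = 2.9500, f(x_3) = 8.702500, coefficient = 2
x_4 = 3.3500, f(x_4) = 11.222500, coefficient = 2
x_5 = 3.7500, f(x_5) = 14.062500, coefficient = 1

I ≈ (0.400000/2) × 79.225000 = 15.845000
Exact value: 15.791667
Error: 0.053333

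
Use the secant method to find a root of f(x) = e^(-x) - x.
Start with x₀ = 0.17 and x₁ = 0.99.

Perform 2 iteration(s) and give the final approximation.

f(x) = e^(-x) - x
x₀ = 0.17, x₁ = 0.99

Secant formula: x_{n+1} = x_n - f(x_n)(x_n - x_{n-1})/(f(x_n) - f(x_{n-1}))

Iteration 1:
  f(0.170000) = 0.673665
  f(0.990000) = -0.618423
  x_2 = 0.990000 - (-0.618423)×(0.990000 - 0.170000)/(-0.618423 - 0.673665)
       = 0.597529
Iteration 2:
  f(0.990000) = -0.618423
  f(0.597529) = -0.047360
  x_3 = 0.597529 - (-0.047360)×(0.597529 - 0.990000)/(-0.047360 - (-0.618423))
       = 0.564981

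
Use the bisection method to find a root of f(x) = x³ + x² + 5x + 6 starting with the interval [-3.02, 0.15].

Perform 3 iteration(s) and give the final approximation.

f(x) = x³ + x² + 5x + 6
Initial interval: [-3.02, 0.15]

Iteration 1:
  c_1 = (-3.020000 + 0.150000)/2 = -1.435000
  f(c_1) = f(-1.435000) = -2.070763
  f(a) × f(c) ≥ 0, new interval: [-1.435000, 0.150000]
Iteration 2:
  c_2 = (-1.435000 + 0.150000)/2 = -0.642500
  f(c_2) = f(-0.642500) = 2.935078
  f(a) × f(c) < 0, new interval: [-1.435000, -0.642500]
Iteration 3:
  c_3 = (-1.435000 + (-0.642500))/2 = -1.038750
  f(c_3) = f(-1.038750) = 0.764439
  f(a) × f(c) < 0, new interval: [-1.435000, -1.038750]

After 3 iteration(s), the approximation is c_3 = -1.038750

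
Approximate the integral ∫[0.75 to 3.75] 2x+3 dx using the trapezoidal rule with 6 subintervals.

f(x) = 2x+3
a = 0.75, b = 3.75, n = 6
h = (b - a)/n = 0.500000

Trapezoidal rule: (h/2)[f(x₀) + 2f(x₁) + 2f(x₂) + ... + f(xₙ)]

x_0 = 0.7500, f(x_0) = 4.500000, coefficient = 1
x_1 = 1.2500, f(x_1) = 5.500000, coefficient = 2
x_2 = 1.7500, f(x_2) = 6.500000, coefficient = 2
x_3 = 2.2500, f(x_3) = 7.500000, coefficient = 2
x_4 = 2.7500, f(x_4) = 8.500000, coefficient = 2
x_5 = 3.2500, f(x_5) = 9.500000, coefficient = 2
x_6 = 3.7500, f(x_6) = 10.500000, coefficient = 1

I ≈ (0.500000/2) × 90.000000 = 22.500000
Exact value: 22.500000
Error: 0.000000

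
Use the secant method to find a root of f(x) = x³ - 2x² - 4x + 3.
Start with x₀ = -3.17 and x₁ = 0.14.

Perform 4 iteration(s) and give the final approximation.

f(x) = x³ - 2x² - 4x + 3
x₀ = -3.17, x₁ = 0.14

Secant formula: x_{n+1} = x_n - f(x_n)(x_n - x_{n-1})/(f(x_n) - f(x_{n-1}))

Iteration 1:
  f(-3.170000) = -36.272813
  f(0.140000) = 2.403544
  x_2 = 0.140000 - 2.403544×(0.140000 - (-3.170000))/(2.403544 - (-36.272813))
       = -0.065700
Iteration 2:
  f(0.140000) = 2.403544
  f(-0.065700) = 3.253884
  x_3 = -0.065700 - 3.253884×(-0.065700 - 0.140000)/(3.253884 - 2.403544)
       = 0.721425
Iteration 3:
  f(-0.065700) = 3.253884
  f(0.721425) = -0.551142
  x_4 = 0.721425 - (-0.551142)×(0.721425 - (-0.065700))/(-0.551142 - 3.253884)
       = 0.607414
Iteration 4:
  f(0.721425) = -0.551142
  f(0.607414) = 0.056549
  x_5 = 0.607414 - 0.056549×(0.607414 - 0.721425)/(0.056549 - (-0.551142))
       = 0.618023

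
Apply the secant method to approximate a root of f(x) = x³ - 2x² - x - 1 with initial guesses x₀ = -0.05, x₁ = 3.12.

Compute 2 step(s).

f(x) = x³ - 2x² - x - 1
x₀ = -0.05, x₁ = 3.12

Secant formula: x_{n+1} = x_n - f(x_n)(x_n - x_{n-1})/(f(x_n) - f(x_{n-1}))

Iteration 1:
  f(-0.050000) = -0.955125
  f(3.120000) = 6.782528
  x_2 = 3.120000 - 6.782528×(3.120000 - (-0.050000))/(6.782528 - (-0.955125))
       = 0.341300
Iteration 2:
  f(3.120000) = 6.782528
  f(0.341300) = -1.534515
  x_3 = 0.341300 - (-1.534515)×(0.341300 - 3.120000)/(-1.534515 - 6.782528)
       = 0.853977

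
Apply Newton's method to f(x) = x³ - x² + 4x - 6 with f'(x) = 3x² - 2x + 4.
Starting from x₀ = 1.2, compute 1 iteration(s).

f(x) = x³ - x² + 4x - 6
f'(x) = 3x² - 2x + 4
x₀ = 1.2

Newton-Raphson formula: x_{n+1} = x_n - f(x_n)/f'(x_n)

Iteration 1:
  f(1.200000) = -0.912000
  f'(1.200000) = 5.920000
  x_1 = 1.200000 - (-0.912000)/5.920000 = 1.354054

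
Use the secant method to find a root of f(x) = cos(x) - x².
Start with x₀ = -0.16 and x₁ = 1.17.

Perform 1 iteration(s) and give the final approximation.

f(x) = cos(x) - x²
x₀ = -0.16, x₁ = 1.17

Secant formula: x_{n+1} = x_n - f(x_n)(x_n - x_{n-1})/(f(x_n) - f(x_{n-1}))

Iteration 1:
  f(-0.160000) = 0.961627
  f(1.170000) = -0.978748
  x_2 = 1.170000 - (-0.978748)×(1.170000 - (-0.160000))/(-0.978748 - 0.961627)
       = 0.499132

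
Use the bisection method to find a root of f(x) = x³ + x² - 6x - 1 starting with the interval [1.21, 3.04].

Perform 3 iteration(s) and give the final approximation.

f(x) = x³ + x² - 6x - 1
Initial interval: [1.21, 3.04]

Iteration 1:
  c_1 = (1.210000 + 3.040000)/2 = 2.125000
  f(c_1) = f(2.125000) = 0.361328
  f(a) × f(c) < 0, new interval: [1.210000, 2.125000]
Iteration 2:
  c_2 = (1.210000 + 2.125000)/2 = 1.667500
  f(c_2) = f(1.667500) = -3.587866
  f(a) × f(c) ≥ 0, new interval: [1.667500, 2.125000]
Iteration 3:
  c_3 = (1.667500 + 2.125000)/2 = 1.896250
  f(c_3) = f(1.896250) = -1.963268
  f(a) × f(c) ≥ 0, new interval: [1.896250, 2.125000]

After 3 iteration(s), the approximation is c_3 = 1.896250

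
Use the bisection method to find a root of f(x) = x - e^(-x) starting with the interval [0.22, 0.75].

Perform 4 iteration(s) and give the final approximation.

f(x) = x - e^(-x)
Initial interval: [0.22, 0.75]

Iteration 1:
  c_1 = (0.220000 + 0.750000)/2 = 0.485000
  f(c_1) = f(0.485000) = -0.130697
  f(a) × f(c) ≥ 0, new interval: [0.485000, 0.750000]
Iteration 2:
  c_2 = (0.485000 + 0.750000)/2 = 0.617500
  f(c_2) = f(0.617500) = 0.078209
  f(a) × f(c) < 0, new interval: [0.485000, 0.617500]
Iteration 3:
  c_3 = (0.485000 + 0.617500)/2 = 0.551250
  f(c_3) = f(0.551250) = -0.024979
  f(a) × f(c) ≥ 0, new interval: [0.551250, 0.617500]
Iteration 4:
  c_4 = (0.551250 + 0.617500)/2 = 0.584375
  f(c_4) = f(0.584375) = 0.026921
  f(a) × f(c) < 0, new interval: [0.551250, 0.584375]

After 4 iteration(s), the approximation is c_4 = 0.584375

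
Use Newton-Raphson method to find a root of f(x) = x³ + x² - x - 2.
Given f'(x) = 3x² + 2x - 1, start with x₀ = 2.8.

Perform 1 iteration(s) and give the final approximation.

f(x) = x³ + x² - x - 2
f'(x) = 3x² + 2x - 1
x₀ = 2.8

Newton-Raphson formula: x_{n+1} = x_n - f(x_n)/f'(x_n)

Iteration 1:
  f(2.800000) = 24.992000
  f'(2.800000) = 28.120000
  x_1 = 2.800000 - 24.992000/28.120000 = 1.911238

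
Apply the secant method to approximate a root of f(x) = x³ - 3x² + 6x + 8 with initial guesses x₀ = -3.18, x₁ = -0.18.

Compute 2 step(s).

f(x) = x³ - 3x² + 6x + 8
x₀ = -3.18, x₁ = -0.18

Secant formula: x_{n+1} = x_n - f(x_n)(x_n - x_{n-1})/(f(x_n) - f(x_{n-1}))

Iteration 1:
  f(-3.180000) = -73.574632
  f(-0.180000) = 6.816968
  x_2 = -0.180000 - 6.816968×(-0.180000 - (-3.180000))/(6.816968 - (-73.574632))
       = -0.434391
Iteration 2:
  f(-0.180000) = 6.816968
  f(-0.434391) = 4.745599
  x_3 = -0.434391 - 4.745599×(-0.434391 - (-0.180000))/(4.745599 - 6.816968)
       = -1.017212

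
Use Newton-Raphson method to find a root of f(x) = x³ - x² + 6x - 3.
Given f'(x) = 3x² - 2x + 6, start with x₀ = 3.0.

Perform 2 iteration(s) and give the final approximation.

f(x) = x³ - x² + 6x - 3
f'(x) = 3x² - 2x + 6
x₀ = 3.0

Newton-Raphson formula: x_{n+1} = x_n - f(x_n)/f'(x_n)

Iteration 1:
  f(3.000000) = 33.000000
  f'(3.000000) = 27.000000
  x_1 = 3.000000 - 33.000000/27.000000 = 1.777778
Iteration 2:
  f(1.777778) = 10.124829
  f'(1.777778) = 11.925926
  x_2 = 1.777778 - 10.124829/11.925926 = 0.928801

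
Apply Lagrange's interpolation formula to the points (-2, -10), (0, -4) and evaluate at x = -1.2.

Lagrange interpolation formula:
P(x) = Σ yᵢ × Lᵢ(x)
where Lᵢ(x) = Π_{j≠i} (x - xⱼ)/(xᵢ - xⱼ)

L_0(-1.2) = (-1.2 - 0)/(-2 - 0) = 0.600000
L_1(-1.2) = (-1.2 - (-2))/(0 - (-2)) = 0.400000

P(-1.2) = (-10)×L_0(-1.2) + (-4)×L_1(-1.2)
P(-1.2) = -7.600000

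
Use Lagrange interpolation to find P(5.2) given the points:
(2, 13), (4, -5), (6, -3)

Lagrange interpolation formula:
P(x) = Σ yᵢ × Lᵢ(x)
where Lᵢ(x) = Π_{j≠i} (x - xⱼ)/(xᵢ - xⱼ)

L_0(5.2) = (5.2 - 4)/(2 - 4) × (5.2 - 6)/(2 - 6) = -0.120000
L_1(5.2) = (5.2 - 2)/(4 - 2) × (5.2 - 6)/(4 - 6) = 0.640000
L_2(5.2) = (5.2 - 2)/(6 - 2) × (5.2 - 4)/(6 - 4) = 0.480000

P(5.2) = 13×L_0(5.2) + (-5)×L_1(5.2) + (-3)×L_2(5.2)
P(5.2) = -6.200000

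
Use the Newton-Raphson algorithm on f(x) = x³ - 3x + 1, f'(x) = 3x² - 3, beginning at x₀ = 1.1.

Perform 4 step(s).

f(x) = x³ - 3x + 1
f'(x) = 3x² - 3
x₀ = 1.1

Newton-Raphson formula: x_{n+1} = x_n - f(x_n)/f'(x_n)

Iteration 1:
  f(1.100000) = -0.969000
  f'(1.100000) = 0.630000
  x_1 = 1.100000 - (-0.969000)/0.630000 = 2.638095
Iteration 2:
  f(2.638095) = 11.445661
  f'(2.638095) = 17.878639
  x_2 = 2.638095 - 11.445661/17.878639 = 1.997909
Iteration 3:
  f(1.997909) = 2.981206
  f'(1.997909) = 8.974920
  x_3 = 1.997909 - 2.981206/8.974920 = 1.665738
Iteration 4:
  f(1.665738) = 0.624682
  f'(1.665738) = 5.324050
  x_4 = 1.665738 - 0.624682/5.324050 = 1.548406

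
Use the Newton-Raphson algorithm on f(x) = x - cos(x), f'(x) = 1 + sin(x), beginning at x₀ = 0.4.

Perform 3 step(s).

f(x) = x - cos(x)
f'(x) = 1 + sin(x)
x₀ = 0.4

Newton-Raphson formula: x_{n+1} = x_n - f(x_n)/f'(x_n)

Iteration 1:
  f(0.400000) = -0.521061
  f'(0.400000) = 1.389418
  x_1 = 0.400000 - (-0.521061)/1.389418 = 0.775021
Iteration 2:
  f(0.775021) = 0.060615
  f'(0.775021) = 1.699731
  x_2 = 0.775021 - 0.060615/1.699731 = 0.739360
Iteration 3:
  f(0.739360) = 0.000460
  f'(0.739360) = 1.673815
  x_3 = 0.739360 - 0.000460/1.673815 = 0.739085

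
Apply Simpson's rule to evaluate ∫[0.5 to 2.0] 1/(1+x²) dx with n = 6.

f(x) = 1/(1+x²)
a = 0.5, b = 2.0, n = 6
h = (b - a)/n = 0.250000

Simpson's rule: (h/3)[f(x₀) + 4f(x₁) + 2f(x₂) + ... + f(xₙ)]

x_0 = 0.5000, f(x_0) = 0.800000, coefficient = 1
x_1 = 0.7500, f(x_1) = 0.640000, coefficient = 4
x_2 = 1.0000, f(x_2) = 0.500000, coefficient = 2
x_3 = 1.2500, f(x_3) = 0.390244, coefficient = 4
x_4 = 1.5000, f(x_4) = 0.307692, coefficient = 2
x_5 = 1.7500, f(x_5) = 0.246154, coefficient = 4
x_6 = 2.0000, f(x_6) = 0.200000, coefficient = 1

I ≈ (0.250000/3) × 7.720976 = 0.643415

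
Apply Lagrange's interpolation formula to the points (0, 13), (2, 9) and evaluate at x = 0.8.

Lagrange interpolation formula:
P(x) = Σ yᵢ × Lᵢ(x)
where Lᵢ(x) = Π_{j≠i} (x - xⱼ)/(xᵢ - xⱼ)

L_0(0.8) = (0.8 - 2)/(0 - 2) = 0.600000
L_1(0.8) = (0.8 - 0)/(2 - 0) = 0.400000

P(0.8) = 13×L_0(0.8) + 9×L_1(0.8)
P(0.8) = 11.400000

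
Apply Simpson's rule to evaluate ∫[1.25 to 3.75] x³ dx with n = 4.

f(x) = x³
a = 1.25, b = 3.75, n = 4
h = (b - a)/n = 0.625000

Simpson's rule: (h/3)[f(x₀) + 4f(x₁) + 2f(x₂) + ... + f(xₙ)]

x_0 = 1.2500, f(x_0) = 1.953125, coefficient = 1
x_1 = 1.8750, f(x_1) = 6.591797, coefficient = 4
x_2 = 2.5000, f(x_2) = 15.625000, coefficient = 2
x_3 = 3.1250, f(x_3) = 30.517578, coefficient = 4
x_4 = 3.7500, f(x_4) = 52.734375, coefficient = 1

I ≈ (0.625000/3) × 234.375000 = 48.828125
Exact value: 48.828125
Error: 0.000000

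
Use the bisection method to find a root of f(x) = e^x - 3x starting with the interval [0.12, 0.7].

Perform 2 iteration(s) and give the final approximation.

f(x) = e^x - 3x
Initial interval: [0.12, 0.7]

Iteration 1:
  c_1 = (0.120000 + 0.700000)/2 = 0.410000
  f(c_1) = f(0.410000) = 0.276818
  f(a) × f(c) ≥ 0, new interval: [0.410000, 0.700000]
Iteration 2:
  c_2 = (0.410000 + 0.700000)/2 = 0.555000
  f(c_2) = f(0.555000) = 0.076941
  f(a) × f(c) ≥ 0, new interval: [0.555000, 0.700000]

After 2 iteration(s), the approximation is c_2 = 0.555000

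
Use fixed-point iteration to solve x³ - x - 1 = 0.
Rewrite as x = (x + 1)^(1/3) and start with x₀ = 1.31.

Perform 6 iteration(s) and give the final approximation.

Equation: x³ - x - 1 = 0
Fixed-point form: x = (x + 1)^(1/3)
x₀ = 1.31

x_1 = g(1.310000) = 1.321916
x_2 = g(1.321916) = 1.324186
x_3 = g(1.324186) = 1.324617
x_4 = g(1.324617) = 1.324699
x_5 = g(1.324699) = 1.324714
x_6 = g(1.324714) = 1.324717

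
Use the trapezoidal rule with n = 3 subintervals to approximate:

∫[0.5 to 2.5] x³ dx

f(x) = x³
a = 0.5, b = 2.5, n = 3
h = (b - a)/n = 0.666667

Trapezoidal rule: (h/2)[f(x₀) + 2f(x₁) + 2f(x₂) + ... + f(xₙ)]

x_0 = 0.5000, f(x_0) = 0.125000, coefficient = 1
x_1 = 1.1667, f(x_1) = 1.587963, coefficient = 2
x_2 = 1.8333, f(x_2) = 6.162037, coefficient = 2
x_3 = 2.5000, f(x_3) = 15.625000, coefficient = 1

I ≈ (0.666667/2) × 31.250000 = 10.416667
Exact value: 9.750000
Error: 0.666667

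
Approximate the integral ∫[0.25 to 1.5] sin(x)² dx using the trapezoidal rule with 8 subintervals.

f(x) = sin(x)²
a = 0.25, b = 1.5, n = 8
h = (b - a)/n = 0.156250

Trapezoidal rule: (h/2)[f(x₀) + 2f(x₁) + 2f(x₂) + ... + f(xₙ)]

x_0 = 0.2500, f(x_0) = 0.061209, coefficient = 1
x_1 = 0.4062, f(x_1) = 0.156157, coefficient = 2
x_2 = 0.5625, f(x_2) = 0.284412, coefficient = 2
x_3 = 0.7188, f(x_3) = 0.433549, coefficient = 2
x_4 = 0.8750, f(x_4) = 0.589123, coefficient = 2
x_5 = 1.0312, f(x_5) = 0.736064, coefficient = 2
x_6 = 1.1875, f(x_6) = 0.860139, coefficient = 2
x_7 = 1.3438, f(x_7) = 0.949330, coefficient = 2
x_8 = 1.5000, f(x_8) = 0.994996, coefficient = 1

I ≈ (0.156250/2) × 9.073753 = 0.708887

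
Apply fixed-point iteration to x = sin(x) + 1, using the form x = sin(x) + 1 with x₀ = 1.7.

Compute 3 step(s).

Equation: x = sin(x) + 1
Fixed-point form: x = sin(x) + 1
x₀ = 1.7

x_1 = g(1.700000) = 1.991665
x_2 = g(1.991665) = 1.912734
x_3 = g(1.912734) = 1.942107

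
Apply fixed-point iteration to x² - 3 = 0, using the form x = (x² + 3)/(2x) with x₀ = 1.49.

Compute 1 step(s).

Equation: x² - 3 = 0
Fixed-point form: x = (x² + 3)/(2x)
x₀ = 1.49

x_1 = g(1.490000) = 1.751711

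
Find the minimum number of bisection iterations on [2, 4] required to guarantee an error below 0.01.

We need (b-a)/2^n ≤ 0.01
(4 - 2)/2^n ≤ 0.01
2/2^n ≤ 0.01
2^n ≥ 200
n ≥ log₂(200) = 7.64
n ≥ 8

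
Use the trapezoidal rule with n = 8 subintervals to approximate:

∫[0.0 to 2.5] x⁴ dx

f(x) = x⁴
a = 0.0, b = 2.5, n = 8
h = (b - a)/n = 0.312500

Trapezoidal rule: (h/2)[f(x₀) + 2f(x₁) + 2f(x₂) + ... + f(xₙ)]

x_0 = 0.0000, f(x_0) = 0.000000, coefficient = 1
x_1 = 0.3125, f(x_1) = 0.009537, coefficient = 2
x_2 = 0.6250, f(x_2) = 0.152588, coefficient = 2
x_3 = 0.9375, f(x_3) = 0.772476, coefficient = 2
x_4 = 1.2500, f(x_4) = 2.441406, coefficient = 2
x_5 = 1.5625, f(x_5) = 5.960464, coefficient = 2
x_6 = 1.8750, f(x_6) = 12.359619, coefficient = 2
x_7 = 2.1875, f(x_7) = 22.897720, coefficient = 2
x_8 = 2.5000, f(x_8) = 39.062500, coefficient = 1

I ≈ (0.312500/2) × 128.250122 = 20.039082
Exact value: 19.531250
Error: 0.507832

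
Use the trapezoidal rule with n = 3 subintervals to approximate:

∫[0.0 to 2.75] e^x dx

f(x) = e^x
a = 0.0, b = 2.75, n = 3
h = (b - a)/n = 0.916667

Trapezoidal rule: (h/2)[f(x₀) + 2f(x₁) + 2f(x₂) + ... + f(xₙ)]

x_0 = 0.0000, f(x_0) = 1.000000, coefficient = 1
x_1 = 0.9167, f(x_1) = 2.500940, coefficient = 2
x_2 = 1.8333, f(x_2) = 6.254701, coefficient = 2
x_3 = 2.7500, f(x_3) = 15.642632, coefficient = 1

I ≈ (0.916667/2) × 34.153914 = 15.653877
Exact value: 14.642632
Error: 1.011245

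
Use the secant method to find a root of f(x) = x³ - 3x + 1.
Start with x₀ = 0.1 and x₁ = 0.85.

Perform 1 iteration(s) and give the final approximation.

f(x) = x³ - 3x + 1
x₀ = 0.1, x₁ = 0.85

Secant formula: x_{n+1} = x_n - f(x_n)(x_n - x_{n-1})/(f(x_n) - f(x_{n-1}))

Iteration 1:
  f(0.100000) = 0.701000
  f(0.850000) = -0.935875
  x_2 = 0.850000 - (-0.935875)×(0.850000 - 0.100000)/(-0.935875 - 0.701000)
       = 0.421191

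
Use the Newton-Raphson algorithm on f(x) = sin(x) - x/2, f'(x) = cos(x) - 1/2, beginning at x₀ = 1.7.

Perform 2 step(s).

f(x) = sin(x) - x/2
f'(x) = cos(x) - 1/2
x₀ = 1.7

Newton-Raphson formula: x_{n+1} = x_n - f(x_n)/f'(x_n)

Iteration 1:
  f(1.700000) = 0.141665
  f'(1.700000) = -0.628844
  x_1 = 1.700000 - 0.141665/(-0.628844) = 1.925278
Iteration 2:
  f(1.925278) = -0.024812
  f'(1.925278) = -0.847104
  x_2 = 1.925278 - (-0.024812)/(-0.847104) = 1.895987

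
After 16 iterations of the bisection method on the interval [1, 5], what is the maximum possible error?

Bisection error bound: |error| ≤ (b-a)/2^n
|error| ≤ (5 - 1)/2^16 = 4/2^16
|error| ≤ 0.0000610352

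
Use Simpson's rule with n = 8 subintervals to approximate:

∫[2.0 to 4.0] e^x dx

f(x) = e^x
a = 2.0, b = 4.0, n = 8
h = (b - a)/n = 0.250000

Simpson's rule: (h/3)[f(x₀) + 4f(x₁) + 2f(x₂) + ... + f(xₙ)]

x_0 = 2.0000, f(x_0) = 7.389056, coefficient = 1
x_1 = 2.2500, f(x_1) = 9.487736, coefficient = 4
x_2 = 2.5000, f(x_2) = 12.182494, coefficient = 2
x_3 = 2.7500, f(x_3) = 15.642632, coefficient = 4
x_4 = 3.0000, f(x_4) = 20.085537, coefficient = 2
x_5 = 3.2500, f(x_5) = 25.790340, coefficient = 4
x_6 = 3.5000, f(x_6) = 33.115452, coefficient = 2
x_7 = 3.7500, f(x_7) = 42.521082, coefficient = 4
x_8 = 4.0000, f(x_8) = 54.598150, coefficient = 1

I ≈ (0.250000/3) × 566.521330 = 47.210111
Exact value: 47.209094
Error: 0.001017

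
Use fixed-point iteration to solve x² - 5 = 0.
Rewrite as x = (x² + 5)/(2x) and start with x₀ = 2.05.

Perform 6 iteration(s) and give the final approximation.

Equation: x² - 5 = 0
Fixed-point form: x = (x² + 5)/(2x)
x₀ = 2.05

x_1 = g(2.050000) = 2.244512
x_2 = g(2.244512) = 2.236084
x_3 = g(2.236084) = 2.236068
x_4 = g(2.236068) = 2.236068
x_5 = g(2.236068) = 2.236068
x_6 = g(2.236068) = 2.236068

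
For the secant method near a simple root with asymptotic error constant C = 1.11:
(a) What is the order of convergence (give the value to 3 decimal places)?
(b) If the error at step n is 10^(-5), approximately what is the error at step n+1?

(a) Secant method has superlinear convergence with order φ = (1+√5)/2 ≈ 1.618.
    This means |e_{n+1}| ≈ C|e_n|^1.618.

(b) With |e_n| = 10^(-5) and C = 1.11:
    |e_{n+1}| ≈ 1.11 × (10^(-5))^1.618 = 1.11 × 10^(-8.09)

(a) ≈ 1.618 (golden ratio); (b) |e_{n+1}| ≈ 9.019e-09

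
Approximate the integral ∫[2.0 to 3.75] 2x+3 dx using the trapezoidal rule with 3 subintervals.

f(x) = 2x+3
a = 2.0, b = 3.75, n = 3
h = (b - a)/n = 0.583333

Trapezoidal rule: (h/2)[f(x₀) + 2f(x₁) + 2f(x₂) + ... + f(xₙ)]

x_0 = 2.0000, f(x_0) = 7.000000, coefficient = 1
x_1 = 2.5833, f(x_1) = 8.166667, coefficient = 2
x_2 = 3.1667, f(x_2) = 9.333333, coefficient = 2
x_3 = 3.7500, f(x_3) = 10.500000, coefficient = 1

I ≈ (0.583333/2) × 52.500000 = 15.312500
Exact value: 15.312500
Error: 0.000000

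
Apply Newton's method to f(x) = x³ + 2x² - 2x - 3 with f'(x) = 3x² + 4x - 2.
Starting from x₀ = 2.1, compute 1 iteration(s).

f(x) = x³ + 2x² - 2x - 3
f'(x) = 3x² + 4x - 2
x₀ = 2.1

Newton-Raphson formula: x_{n+1} = x_n - f(x_n)/f'(x_n)

Iteration 1:
  f(2.100000) = 10.881000
  f'(2.100000) = 19.630000
  x_1 = 2.100000 - 10.881000/19.630000 = 1.545695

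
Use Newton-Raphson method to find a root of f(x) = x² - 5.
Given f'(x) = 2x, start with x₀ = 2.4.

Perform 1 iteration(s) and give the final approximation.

f(x) = x² - 5
f'(x) = 2x
x₀ = 2.4

Newton-Raphson formula: x_{n+1} = x_n - f(x_n)/f'(x_n)

Iteration 1:
  f(2.400000) = 0.760000
  f'(2.400000) = 4.800000
  x_1 = 2.400000 - 0.760000/4.800000 = 2.241667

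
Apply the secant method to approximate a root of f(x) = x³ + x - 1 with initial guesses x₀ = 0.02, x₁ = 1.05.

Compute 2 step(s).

f(x) = x³ + x - 1
x₀ = 0.02, x₁ = 1.05

Secant formula: x_{n+1} = x_n - f(x_n)(x_n - x_{n-1})/(f(x_n) - f(x_{n-1}))

Iteration 1:
  f(0.020000) = -0.979992
  f(1.050000) = 1.207625
  x_2 = 1.050000 - 1.207625×(1.050000 - 0.020000)/(1.207625 - (-0.979992))
       = 0.481412
Iteration 2:
  f(1.050000) = 1.207625
  f(0.481412) = -0.407018
  x_3 = 0.481412 - (-0.407018)×(0.481412 - 1.050000)/(-0.407018 - 1.207625)
       = 0.624741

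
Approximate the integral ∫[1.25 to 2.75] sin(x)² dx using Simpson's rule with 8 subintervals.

f(x) = sin(x)²
a = 1.25, b = 2.75, n = 8
h = (b - a)/n = 0.187500

Simpson's rule: (h/3)[f(x₀) + 4f(x₁) + 2f(x₂) + ... + f(xₙ)]

x_0 = 1.2500, f(x_0) = 0.900572, coefficient = 1
x_1 = 1.4375, f(x_1) = 0.982337, coefficient = 4
x_2 = 1.6250, f(x_2) = 0.997065, coefficient = 2
x_3 = 1.8125, f(x_3) = 0.942708, coefficient = 4
x_4 = 2.0000, f(x_4) = 0.826822, coefficient = 2
x_5 = 2.1875, f(x_5) = 0.665512, coefficient = 4
x_6 = 2.3750, f(x_6) = 0.481199, coefficient = 2
x_7 = 2.5625, f(x_7) = 0.299499, coefficient = 4
x_8 = 2.7500, f(x_8) = 0.145665, coefficient = 1

I ≈ (0.187500/3) × 17.216633 = 1.076040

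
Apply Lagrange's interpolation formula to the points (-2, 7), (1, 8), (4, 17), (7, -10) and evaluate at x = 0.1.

Lagrange interpolation formula:
P(x) = Σ yᵢ × Lᵢ(x)
where Lᵢ(x) = Π_{j≠i} (x - xⱼ)/(xᵢ - xⱼ)

L_0(0.1) = (0.1 - 1)/(-2 - 1) × (0.1 - 4)/(-2 - 4) × (0.1 - 7)/(-2 - 7) = 0.149500
L_1(0.1) = (0.1 - (-2))/(1 - (-2)) × (0.1 - 4)/(1 - 4) × (0.1 - 7)/(1 - 7) = 1.046500
L_2(0.1) = (0.1 - (-2))/(4 - (-2)) × (0.1 - 1)/(4 - 1) × (0.1 - 7)/(4 - 7) = -0.241500
L_3(0.1) = (0.1 - (-2))/(7 - (-2)) × (0.1 - 1)/(7 - 1) × (0.1 - 4)/(7 - 4) = 0.045500

P(0.1) = 7×L_0(0.1) + 8×L_1(0.1) + 17×L_2(0.1) + (-10)×L_3(0.1)
P(0.1) = 4.858000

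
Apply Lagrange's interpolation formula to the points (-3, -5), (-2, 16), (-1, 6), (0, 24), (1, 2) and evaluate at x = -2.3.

Lagrange interpolation formula:
P(x) = Σ yᵢ × Lᵢ(x)
where Lᵢ(x) = Π_{j≠i} (x - xⱼ)/(xᵢ - xⱼ)

L_0(-2.3) = (-2.3 - (-2))/(-3 - (-2)) × (-2.3 - (-1))/(-3 - (-1)) × (-2.3 - 0)/(-3 - 0) × (-2.3 - 1)/(-3 - 1) = 0.123337
L_1(-2.3) = (-2.3 - (-3))/(-2 - (-3)) × (-2.3 - (-1))/(-2 - (-1)) × (-2.3 - 0)/(-2 - 0) × (-2.3 - 1)/(-2 - 1) = 1.151150
L_2(-2.3) = (-2.3 - (-3))/(-1 - (-3)) × (-2.3 - (-2))/(-1 - (-2)) × (-2.3 - 0)/(-1 - 0) × (-2.3 - 1)/(-1 - 1) = -0.398475
L_3(-2.3) = (-2.3 - (-3))/(0 - (-3)) × (-2.3 - (-2))/(0 - (-2)) × (-2.3 - (-1))/(0 - (-1)) × (-2.3 - 1)/(0 - 1) = 0.150150
L_4(-2.3) = (-2.3 - (-3))/(1 - (-3)) × (-2.3 - (-2))/(1 - (-2)) × (-2.3 - (-1))/(1 - (-1)) × (-2.3 - 0)/(1 - 0) = -0.026162

P(-2.3) = (-5)×L_0(-2.3) + 16×L_1(-2.3) + 6×L_2(-2.3) + 24×L_3(-2.3) + 2×L_4(-2.3)
P(-2.3) = 18.962137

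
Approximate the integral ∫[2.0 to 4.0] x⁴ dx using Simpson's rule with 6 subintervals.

f(x) = x⁴
a = 2.0, b = 4.0, n = 6
h = (b - a)/n = 0.333333

Simpson's rule: (h/3)[f(x₀) + 4f(x₁) + 2f(x₂) + ... + f(xₙ)]

x_0 = 2.0000, f(x_0) = 16.000000, coefficient = 1
x_1 = 2.3333, f(x_1) = 29.641975, coefficient = 4
x_2 = 2.6667, f(x_2) = 50.567901, coefficient = 2
x_3 = 3.0000, f(x_3) = 81.000000, coefficient = 4
x_4 = 3.3333, f(x_4) = 123.456790, coefficient = 2
x_5 = 3.6667, f(x_5) = 180.753086, coefficient = 4
x_6 = 4.0000, f(x_6) = 256.000000, coefficient = 1

I ≈ (0.333333/3) × 1785.629630 = 198.403292
Exact value: 198.400000
Error: 0.003292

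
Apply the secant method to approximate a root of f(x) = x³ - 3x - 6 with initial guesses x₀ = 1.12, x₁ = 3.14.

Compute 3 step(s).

f(x) = x³ - 3x - 6
x₀ = 1.12, x₁ = 3.14

Secant formula: x_{n+1} = x_n - f(x_n)(x_n - x_{n-1})/(f(x_n) - f(x_{n-1}))

Iteration 1:
  f(1.120000) = -7.955072
  f(3.140000) = 15.539144
  x_2 = 3.140000 - 15.539144×(3.140000 - 1.120000)/(15.539144 - (-7.955072))
       = 1.803966
Iteration 2:
  f(3.140000) = 15.539144
  f(1.803966) = -5.541263
  x_3 = 1.803966 - (-5.541263)×(1.803966 - 3.140000)/(-5.541263 - 15.539144)
       = 2.155160
Iteration 3:
  f(1.803966) = -5.541263
  f(2.155160) = -2.455375
  x_4 = 2.155160 - (-2.455375)×(2.155160 - 1.803966)/(-2.455375 - (-5.541263))
       = 2.434598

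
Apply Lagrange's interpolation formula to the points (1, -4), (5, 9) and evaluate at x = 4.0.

Lagrange interpolation formula:
P(x) = Σ yᵢ × Lᵢ(x)
where Lᵢ(x) = Π_{j≠i} (x - xⱼ)/(xᵢ - xⱼ)

L_0(4.0) = (4.0 - 5)/(1 - 5) = 0.250000
L_1(4.0) = (4.0 - 1)/(5 - 1) = 0.750000

P(4.0) = (-4)×L_0(4.0) + 9×L_1(4.0)
P(4.0) = 5.750000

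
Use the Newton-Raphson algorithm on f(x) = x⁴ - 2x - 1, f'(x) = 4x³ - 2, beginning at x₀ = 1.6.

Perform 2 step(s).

f(x) = x⁴ - 2x - 1
f'(x) = 4x³ - 2
x₀ = 1.6

Newton-Raphson formula: x_{n+1} = x_n - f(x_n)/f'(x_n)

Iteration 1:
  f(1.600000) = 2.353600
  f'(1.600000) = 14.384000
  x_1 = 1.600000 - 2.353600/14.384000 = 1.436374
Iteration 2:
  f(1.436374) = 0.383921
  f'(1.436374) = 9.853930
  x_2 = 1.436374 - 0.383921/9.853930 = 1.397413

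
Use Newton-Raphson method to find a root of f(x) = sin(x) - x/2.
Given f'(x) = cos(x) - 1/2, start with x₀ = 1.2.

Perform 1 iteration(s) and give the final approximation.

f(x) = sin(x) - x/2
f'(x) = cos(x) - 1/2
x₀ = 1.2

Newton-Raphson formula: x_{n+1} = x_n - f(x_n)/f'(x_n)

Iteration 1:
  f(1.200000) = 0.332039
  f'(1.200000) = -0.137642
  x_1 = 1.200000 - 0.332039/(-0.137642) = 3.612334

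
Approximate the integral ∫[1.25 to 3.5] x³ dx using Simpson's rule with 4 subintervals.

f(x) = x³
a = 1.25, b = 3.5, n = 4
h = (b - a)/n = 0.562500

Simpson's rule: (h/3)[f(x₀) + 4f(x₁) + 2f(x₂) + ... + f(xₙ)]

x_0 = 1.2500, f(x_0) = 1.953125, coefficient = 1
x_1 = 1.8125, f(x_1) = 5.954346, coefficient = 4
x_2 = 2.3750, f(x_2) = 13.396484, coefficient = 2
x_3 = 2.9375, f(x_3) = 25.347412, coefficient = 4
x_4 = 3.5000, f(x_4) = 42.875000, coefficient = 1

I ≈ (0.562500/3) × 196.828125 = 36.905273
Exact value: 36.905273
Error: 0.000000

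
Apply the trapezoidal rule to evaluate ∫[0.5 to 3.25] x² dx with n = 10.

f(x) = x²
a = 0.5, b = 3.25, n = 10
h = (b - a)/n = 0.275000

Trapezoidal rule: (h/2)[f(x₀) + 2f(x₁) + 2f(x₂) + ... + f(xₙ)]

x_0 = 0.5000, f(x_0) = 0.250000, coefficient = 1
x_1 = 0.7750, f(x_1) = 0.600625, coefficient = 2
x_2 = 1.0500, f(x_2) = 1.102500, coefficient = 2
x_3 = 1.3250, f(x_3) = 1.755625, coefficient = 2
x_4 = 1.6000, f(x_4) = 2.560000, coefficient = 2
x_5 = 1.8750, f(x_5) = 3.515625, coefficient = 2
x_6 = 2.1500, f(x_6) = 4.622500, coefficient = 2
x_7 = 2.4250, f(x_7) = 5.880625, coefficient = 2
x_8 = 2.7000, f(x_8) = 7.290000, coefficient = 2
x_9 = 2.9750, f(x_9) = 8.850625, coefficient = 2
x_10 = 3.2500, f(x_10) = 10.562500, coefficient = 1

I ≈ (0.275000/2) × 83.168750 = 11.435703
Exact value: 11.401042
Error: 0.034661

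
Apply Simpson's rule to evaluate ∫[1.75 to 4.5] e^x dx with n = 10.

f(x) = e^x
a = 1.75, b = 4.5, n = 10
h = (b - a)/n = 0.275000

Simpson's rule: (h/3)[f(x₀) + 4f(x₁) + 2f(x₂) + ... + f(xₙ)]

x_0 = 1.7500, f(x_0) = 5.754603, coefficient = 1
x_1 = 2.0250, f(x_1) = 7.576111, coefficient = 4
x_2 = 2.3000, f(x_2) = 9.974182, coefficient = 2
x_3 = 2.5750, f(x_3) = 13.131317, coefficient = 4
x_4 = 2.8500, f(x_4) = 17.287782, coefficient = 2
x_5 = 3.1250, f(x_5) = 22.759895, coefficient = 4
x_6 = 3.4000, f(x_6) = 29.964100, coefficient = 2
x_7 = 3.6750, f(x_7) = 39.448657, coefficient = 4
x_8 = 3.9500, f(x_8) = 51.935367, coefficient = 2
x_9 = 4.2250, f(x_9) = 68.374504, coefficient = 4
x_10 = 4.5000, f(x_10) = 90.017131, coefficient = 1

I ≈ (0.275000/3) × 919.256531 = 84.265182
Exact value: 84.262529
Error: 0.002653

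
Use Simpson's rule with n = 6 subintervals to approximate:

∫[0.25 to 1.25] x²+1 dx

f(x) = x²+1
a = 0.25, b = 1.25, n = 6
h = (b - a)/n = 0.166667

Simpson's rule: (h/3)[f(x₀) + 4f(x₁) + 2f(x₂) + ... + f(xₙ)]

x_0 = 0.2500, f(x_0) = 1.062500, coefficient = 1
x_1 = 0.4167, f(x_1) = 1.173611, coefficient = 4
x_2 = 0.5833, f(x_2) = 1.340278, coefficient = 2
x_3 = 0.7500, f(x_3) = 1.562500, coefficient = 4
x_4 = 0.9167, f(x_4) = 1.840278, coefficient = 2
x_5 = 1.0833, f(x_5) = 2.173611, coefficient = 4
x_6 = 1.2500, f(x_6) = 2.562500, coefficient = 1

I ≈ (0.166667/3) × 29.625000 = 1.645833
Exact value: 1.645833
Error: 0.000000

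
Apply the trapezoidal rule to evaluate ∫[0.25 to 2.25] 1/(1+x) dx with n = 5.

f(x) = 1/(1+x)
a = 0.25, b = 2.25, n = 5
h = (b - a)/n = 0.400000

Trapezoidal rule: (h/2)[f(x₀) + 2f(x₁) + 2f(x₂) + ... + f(xₙ)]

x_0 = 0.2500, f(x_0) = 0.800000, coefficient = 1
x_1 = 0.6500, f(x_1) = 0.606061, coefficient = 2
x_2 = 1.0500, f(x_2) = 0.487805, coefficient = 2
x_3 = 1.4500, f(x_3) = 0.408163, coefficient = 2
x_4 = 1.8500, f(x_4) = 0.350877, coefficient = 2
x_5 = 2.2500, f(x_5) = 0.307692, coefficient = 1

I ≈ (0.400000/2) × 4.813504 = 0.962701
Exact value: 0.955511
Error: 0.007189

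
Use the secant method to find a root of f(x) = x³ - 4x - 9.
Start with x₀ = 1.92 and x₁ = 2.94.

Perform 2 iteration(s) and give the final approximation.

f(x) = x³ - 4x - 9
x₀ = 1.92, x₁ = 2.94

Secant formula: x_{n+1} = x_n - f(x_n)(x_n - x_{n-1})/(f(x_n) - f(x_{n-1}))

Iteration 1:
  f(1.920000) = -9.602112
  f(2.940000) = 4.652184
  x_2 = 2.940000 - 4.652184×(2.940000 - 1.920000)/(4.652184 - (-9.602112))
       = 2.607102
Iteration 2:
  f(2.940000) = 4.652184
  f(2.607102) = -1.707987
  x_3 = 2.607102 - (-1.707987)×(2.607102 - 2.940000)/(-1.707987 - 4.652184)
       = 2.696500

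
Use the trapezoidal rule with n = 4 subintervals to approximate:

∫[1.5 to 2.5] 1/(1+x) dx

f(x) = 1/(1+x)
a = 1.5, b = 2.5, n = 4
h = (b - a)/n = 0.250000

Trapezoidal rule: (h/2)[f(x₀) + 2f(x₁) + 2f(x₂) + ... + f(xₙ)]

x_0 = 1.5000, f(x_0) = 0.400000, coefficient = 1
x_1 = 1.7500, f(x_1) = 0.363636, coefficient = 2
x_2 = 2.0000, f(x_2) = 0.333333, coefficient = 2
x_3 = 2.2500, f(x_3) = 0.307692, coefficient = 2
x_4 = 2.5000, f(x_4) = 0.285714, coefficient = 1

I ≈ (0.250000/2) × 2.695038 = 0.336880
Exact value: 0.336472
Error: 0.000408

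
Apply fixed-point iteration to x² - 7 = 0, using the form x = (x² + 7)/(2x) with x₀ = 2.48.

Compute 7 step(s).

Equation: x² - 7 = 0
Fixed-point form: x = (x² + 7)/(2x)
x₀ = 2.48

x_1 = g(2.480000) = 2.651290
x_2 = g(2.651290) = 2.645757
x_3 = g(2.645757) = 2.645751
x_4 = g(2.645751) = 2.645751
x_5 = g(2.645751) = 2.645751
x_6 = g(2.645751) = 2.645751
x_7 = g(2.645751) = 2.645751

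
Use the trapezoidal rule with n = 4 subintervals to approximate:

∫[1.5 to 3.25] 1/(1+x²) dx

f(x) = 1/(1+x²)
a = 1.5, b = 3.25, n = 4
h = (b - a)/n = 0.437500

Trapezoidal rule: (h/2)[f(x₀) + 2f(x₁) + 2f(x₂) + ... + f(xₙ)]

x_0 = 1.5000, f(x_0) = 0.307692, coefficient = 1
x_1 = 1.9375, f(x_1) = 0.210353, coefficient = 2
x_2 = 2.3750, f(x_2) = 0.150588, coefficient = 2
x_3 = 2.8125, f(x_3) = 0.112231, coefficient = 2
x_4 = 3.2500, f(x_4) = 0.086486, coefficient = 1

I ≈ (0.437500/2) × 1.340525 = 0.293240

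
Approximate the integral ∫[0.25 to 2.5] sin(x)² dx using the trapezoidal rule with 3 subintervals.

f(x) = sin(x)²
a = 0.25, b = 2.5, n = 3
h = (b - a)/n = 0.750000

Trapezoidal rule: (h/2)[f(x₀) + 2f(x₁) + 2f(x₂) + ... + f(xₙ)]

x_0 = 0.2500, f(x_0) = 0.061209, coefficient = 1
x_1 = 1.0000, f(x_1) = 0.708073, coefficient = 2
x_2 = 1.7500, f(x_2) = 0.968228, coefficient = 2
x_3 = 2.5000, f(x_3) = 0.358169, coefficient = 1

I ≈ (0.750000/2) × 3.771981 = 1.414493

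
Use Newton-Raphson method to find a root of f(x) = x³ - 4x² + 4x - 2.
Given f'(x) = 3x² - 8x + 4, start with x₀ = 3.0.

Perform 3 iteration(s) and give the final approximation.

f(x) = x³ - 4x² + 4x - 2
f'(x) = 3x² - 8x + 4
x₀ = 3.0

Newton-Raphson formula: x_{n+1} = x_n - f(x_n)/f'(x_n)

Iteration 1:
  f(3.000000) = 1.000000
  f'(3.000000) = 7.000000
  x_1 = 3.000000 - 1.000000/7.000000 = 2.857143
Iteration 2:
  f(2.857143) = 0.099125
  f'(2.857143) = 5.632653
  x_2 = 2.857143 - 0.099125/5.632653 = 2.839545
Iteration 3:
  f(2.839545) = 0.001410
  f'(2.839545) = 5.472683
  x_3 = 2.839545 - 0.001410/5.472683 = 2.839287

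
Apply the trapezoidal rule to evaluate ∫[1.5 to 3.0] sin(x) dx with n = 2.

f(x) = sin(x)
a = 1.5, b = 3.0, n = 2
h = (b - a)/n = 0.750000

Trapezoidal rule: (h/2)[f(x₀) + 2f(x₁) + 2f(x₂) + ... + f(xₙ)]

x_0 = 1.5000, f(x_0) = 0.997495, coefficient = 1
x_1 = 2.2500, f(x_1) = 0.778073, coefficient = 2
x_2 = 3.0000, f(x_2) = 0.141120, coefficient = 1

I ≈ (0.750000/2) × 2.694761 = 1.010536
Exact value: 1.060730
Error: 0.050194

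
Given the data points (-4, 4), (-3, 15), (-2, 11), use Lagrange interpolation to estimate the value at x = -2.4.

Lagrange interpolation formula:
P(x) = Σ yᵢ × Lᵢ(x)
where Lᵢ(x) = Π_{j≠i} (x - xⱼ)/(xᵢ - xⱼ)

L_0(-2.4) = (-2.4 - (-3))/(-4 - (-3)) × (-2.4 - (-2))/(-4 - (-2)) = -0.120000
L_1(-2.4) = (-2.4 - (-4))/(-3 - (-4)) × (-2.4 - (-2))/(-3 - (-2)) = 0.640000
L_2(-2.4) = (-2.4 - (-4))/(-2 - (-4)) × (-2.4 - (-3))/(-2 - (-3)) = 0.480000

P(-2.4) = 4×L_0(-2.4) + 15×L_1(-2.4) + 11×L_2(-2.4)
P(-2.4) = 14.400000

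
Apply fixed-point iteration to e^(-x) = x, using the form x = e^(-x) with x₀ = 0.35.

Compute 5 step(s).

Equation: e^(-x) = x
Fixed-point form: x = e^(-x)
x₀ = 0.35

x_1 = g(0.350000) = 0.704688
x_2 = g(0.704688) = 0.494263
x_3 = g(0.494263) = 0.610020
x_4 = g(0.610020) = 0.543340
x_5 = g(0.543340) = 0.580805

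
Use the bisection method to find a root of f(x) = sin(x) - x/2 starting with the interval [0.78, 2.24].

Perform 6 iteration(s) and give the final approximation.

f(x) = sin(x) - x/2
Initial interval: [0.78, 2.24]

Iteration 1:
  c_1 = (0.780000 + 2.240000)/2 = 1.510000
  f(c_1) = f(1.510000) = 0.243152
  f(a) × f(c) ≥ 0, new interval: [1.510000, 2.240000]
Iteration 2:
  c_2 = (1.510000 + 2.240000)/2 = 1.875000
  f(c_2) = f(1.875000) = 0.016586
  f(a) × f(c) ≥ 0, new interval: [1.875000, 2.240000]
Iteration 3:
  c_3 = (1.875000 + 2.240000)/2 = 2.057500
  f(c_3) = f(2.057500) = -0.144871
  f(a) × f(c) < 0, new interval: [1.875000, 2.057500]
Iteration 4:
  c_4 = (1.875000 + 2.057500)/2 = 1.966250
  f(c_4) = f(1.966250) = -0.060303
  f(a) × f(c) < 0, new interval: [1.875000, 1.966250]
Iteration 5:
  c_5 = (1.875000 + 1.966250)/2 = 1.920625
  f(c_5) = f(1.920625) = -0.020881
  f(a) × f(c) < 0, new interval: [1.875000, 1.920625]
Iteration 6:
  c_6 = (1.875000 + 1.920625)/2 = 1.897813
  f(c_6) = f(1.897813) = -0.001901
  f(a) × f(c) < 0, new interval: [1.875000, 1.897813]

After 6 iteration(s), the approximation is c_6 = 1.897813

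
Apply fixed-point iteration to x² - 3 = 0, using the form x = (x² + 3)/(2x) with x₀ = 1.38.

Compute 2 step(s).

Equation: x² - 3 = 0
Fixed-point form: x = (x² + 3)/(2x)
x₀ = 1.38

x_1 = g(1.380000) = 1.776957
x_2 = g(1.776957) = 1.732618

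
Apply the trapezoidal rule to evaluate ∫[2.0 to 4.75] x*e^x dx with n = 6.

f(x) = x*e^x
a = 2.0, b = 4.75, n = 6
h = (b - a)/n = 0.458333

Trapezoidal rule: (h/2)[f(x₀) + 2f(x₁) + 2f(x₂) + ... + f(xₙ)]

x_0 = 2.0000, f(x_0) = 14.778112, coefficient = 1
x_1 = 2.4583, f(x_1) = 28.726411, coefficient = 2
x_2 = 2.9167, f(x_2) = 53.898793, coefficient = 2
x_3 = 3.3750, f(x_3) = 98.631958, coefficient = 2
x_4 = 3.8333, f(x_4) = 177.162622, coefficient = 2
x_5 = 4.2917, f(x_5) = 313.670109, coefficient = 2
x_6 = 4.7500, f(x_6) = 549.025352, coefficient = 1

I ≈ (0.458333/2) × 1907.983249 = 437.246161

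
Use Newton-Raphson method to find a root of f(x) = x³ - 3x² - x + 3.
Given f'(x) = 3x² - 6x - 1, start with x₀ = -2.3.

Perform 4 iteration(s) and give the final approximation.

f(x) = x³ - 3x² - x + 3
f'(x) = 3x² - 6x - 1
x₀ = -2.3

Newton-Raphson formula: x_{n+1} = x_n - f(x_n)/f'(x_n)

Iteration 1:
  f(-2.300000) = -22.737000
  f'(-2.300000) = 28.670000
  x_1 = -2.300000 - (-22.737000)/28.670000 = -1.506941
Iteration 2:
  f(-1.506941) = -5.727742
  f'(-1.506941) = 14.854260
  x_2 = -1.506941 - (-5.727742)/14.854260 = -1.121345
Iteration 3:
  f(-1.121345) = -1.060896
  f'(-1.121345) = 9.500316
  x_3 = -1.121345 - (-1.060896)/9.500316 = -1.009676
Iteration 4:
  f(-1.009676) = -0.077968
  f'(-1.009676) = 8.116388
  x_4 = -1.009676 - (-0.077968)/8.116388 = -1.000069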